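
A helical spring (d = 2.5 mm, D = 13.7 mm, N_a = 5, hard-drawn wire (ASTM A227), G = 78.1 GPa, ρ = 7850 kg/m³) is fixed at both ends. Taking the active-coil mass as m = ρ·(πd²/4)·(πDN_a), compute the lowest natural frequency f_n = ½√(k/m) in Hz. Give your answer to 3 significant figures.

946 Hz

k = Gd⁴/(8D³N_a) = (78.1×10³)(2.5⁴)/(8·13.7³·5) = 29.661 N/mm = 29661 N/m
Wire length L = πDN_a = π·13.7·5 = 215.2 mm
m = ρ·(πd²/4)·L = 7850 × 4.9087×10⁻⁶ m² × 0.2152 m = 0.0082924 kg
f_n = ½√(k/m) = 0.5·√(29661/0.0082924) = 0.5·√(3.5769e+06) = 945.64 Hz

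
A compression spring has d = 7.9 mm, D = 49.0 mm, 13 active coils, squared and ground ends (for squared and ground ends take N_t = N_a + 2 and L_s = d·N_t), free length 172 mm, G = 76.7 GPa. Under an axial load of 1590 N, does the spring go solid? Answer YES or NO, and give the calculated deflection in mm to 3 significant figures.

k = Gd⁴/(8D³N_a) = (76.7×10³)(7.9⁴)/(8·49.0³·13) = 24.416 N/mm
N_t = 15; L_s = 7.9·15 = 118.5 mm; δ_solid = L₀ − L_s = 172 − 118.5 = 53.5 mm
δ = F/k = 1590/24.416 = 65.12 mm
δ ≥ δ_solid → spring goes solid

YES, δ = 65.1 mm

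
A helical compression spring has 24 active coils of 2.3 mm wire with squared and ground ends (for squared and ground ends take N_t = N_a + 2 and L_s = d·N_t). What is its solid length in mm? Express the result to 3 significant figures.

squared and ground ends: N_t = N_a + 2 = 24 + 2 = 26
L_s = d·N_t = 2.3 × 26 = 59.8 mm

59.8 mm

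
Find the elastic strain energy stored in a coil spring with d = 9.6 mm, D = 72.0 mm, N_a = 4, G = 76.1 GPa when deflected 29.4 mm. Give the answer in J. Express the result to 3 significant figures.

23.4 J

k = Gd⁴/(8D³N_a) = (76.1×10³)(9.6⁴)/(8·72.0³·4) = 54.116 N/mm
U = ½kδ² = 0.5 × 54.116 × 29.4² = 23388 N·mm = 23.388 J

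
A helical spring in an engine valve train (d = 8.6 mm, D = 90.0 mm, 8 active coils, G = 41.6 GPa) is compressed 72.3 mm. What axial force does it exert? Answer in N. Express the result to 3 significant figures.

353 N

k = Gd⁴/(8D³N_a) = (41.6×10³)(8.6⁴)/(8·90.0³·8) = 4.8773 N/mm
F = k·δ = 4.8773 × 72.3 = 352.63 N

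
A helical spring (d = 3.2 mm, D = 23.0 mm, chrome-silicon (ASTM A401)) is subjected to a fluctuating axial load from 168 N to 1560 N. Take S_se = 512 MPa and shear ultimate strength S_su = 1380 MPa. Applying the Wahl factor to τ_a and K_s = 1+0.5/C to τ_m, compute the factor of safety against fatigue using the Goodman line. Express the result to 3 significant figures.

C = D/d = 23.0/3.2 = 7.1875; K_W = (4C−1)/(4C−4)+0.615/C = 1.2068; K_s = 1+0.5/C = 1.0696
F_a = (F_max−F_min)/2 = 696 N; F_m = (F_max+F_min)/2 = 864 N
τ_a = K_W·8F_aD/(πd³) = 1.2068 × 1244 = 1501.3 MPa
τ_m = K_s·8F_mD/(πd³) = 1.0696 × 1544.3 = 1651.7 MPa
Goodman: 1/n_f = τ_a/S_se + τ_m/S_su = 1501.3/512 + 1651.7/1380 = 2.93214 + 1.19691 = 4.129
n_f = 1/4.129 = 0.2422

0.242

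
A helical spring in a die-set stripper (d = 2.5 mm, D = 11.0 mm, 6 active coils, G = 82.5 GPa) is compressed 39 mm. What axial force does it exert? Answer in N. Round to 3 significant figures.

k = Gd⁴/(8D³N_a) = (82.5×10³)(2.5⁴)/(8·11.0³·6) = 50.442 N/mm
F = k·δ = 50.442 × 39 = 1967.2 N

1970 N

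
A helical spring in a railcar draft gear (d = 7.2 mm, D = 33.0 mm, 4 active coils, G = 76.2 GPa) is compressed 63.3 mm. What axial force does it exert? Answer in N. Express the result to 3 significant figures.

k = Gd⁴/(8D³N_a) = (76.2×10³)(7.2⁴)/(8·33.0³·4) = 178.07 N/mm
F = k·δ = 178.07 × 63.3 = 11272 N

11300 N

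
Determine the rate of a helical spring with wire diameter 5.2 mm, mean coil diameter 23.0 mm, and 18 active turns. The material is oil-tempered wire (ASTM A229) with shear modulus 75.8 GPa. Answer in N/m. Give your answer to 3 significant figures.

31600 N/m

k = Gd⁴/(8D³N_a) = (75.8×10³ × 5.2⁴) / (8 × 23.0³ × 18)
  = 5.5422e+07 / 1.75205e+06 = 31.633 N/mm = 31633 N/m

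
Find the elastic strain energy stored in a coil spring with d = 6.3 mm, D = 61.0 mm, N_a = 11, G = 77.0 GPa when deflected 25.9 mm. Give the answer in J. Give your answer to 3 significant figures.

2.04 J

k = Gd⁴/(8D³N_a) = (77.0×10³)(6.3⁴)/(8·61.0³·11) = 6.0727 N/mm
U = ½kδ² = 0.5 × 6.0727 × 25.9² = 2036.8 N·mm = 2.0368 J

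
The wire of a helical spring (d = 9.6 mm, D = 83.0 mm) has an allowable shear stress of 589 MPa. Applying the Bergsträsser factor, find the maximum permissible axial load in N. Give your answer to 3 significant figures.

2130 N

C = D/d = 83.0/9.6 = 8.6458
K_B = (4C+2)/(4C−3) = 36.583/31.583 = 1.1583
τ_max = K·8FD/(πd³) → F_max = τ_allow·πd³/(8DK)
F_max = 589·π·9.6³/(8·83.0·1.1583) = 1.6371e+06/769.12 = 2128.6 N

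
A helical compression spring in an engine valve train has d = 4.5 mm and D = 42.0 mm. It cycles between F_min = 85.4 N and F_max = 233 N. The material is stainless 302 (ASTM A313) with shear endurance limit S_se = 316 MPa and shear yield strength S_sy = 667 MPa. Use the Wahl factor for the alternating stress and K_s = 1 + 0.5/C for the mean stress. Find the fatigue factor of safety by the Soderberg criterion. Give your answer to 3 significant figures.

1.63

C = D/d = 42.0/4.5 = 9.3333; K_W = (4C−1)/(4C−4)+0.615/C = 1.1559; K_s = 1+0.5/C = 1.0536
F_a = (F_max−F_min)/2 = 73.8 N; F_m = (F_max+F_min)/2 = 159.2 N
τ_a = K_W·8F_aD/(πd³) = 1.1559 × 86.618 = 100.12 MPa
τ_m = K_s·8F_mD/(πd³) = 1.0536 × 186.85 = 196.86 MPa
Soderberg: 1/n_f = τ_a/S_se + τ_m/S_sy = 100.12/316 + 196.86/667 = 0.31684 + 0.29514 = 0.61198
n_f = 1/0.61198 = 1.634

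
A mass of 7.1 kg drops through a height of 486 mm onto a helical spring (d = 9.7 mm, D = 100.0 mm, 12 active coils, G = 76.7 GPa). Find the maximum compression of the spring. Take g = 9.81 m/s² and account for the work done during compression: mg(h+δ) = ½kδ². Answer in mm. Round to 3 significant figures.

108 mm

k = Gd⁴/(8D³N_a) = (76.7×10³)(9.7⁴)/(8·100.0³·12) = 7.0731 N/mm
W = mg = 7.1 × 9.81 = 69.651 N
½kδ² − Wδ − Wh = 0 → δ = (W + √(W² + 2kWh))/k
δ = (69.651 + √(4851.3 + 478856))/7.0731 = (69.651 + 695.49)/7.0731 = 108.18 mm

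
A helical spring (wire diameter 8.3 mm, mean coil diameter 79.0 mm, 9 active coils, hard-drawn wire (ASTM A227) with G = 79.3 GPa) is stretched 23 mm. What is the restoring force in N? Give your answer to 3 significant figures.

244 N

k = Gd⁴/(8D³N_a) = (79.3×10³)(8.3⁴)/(8·79.0³·9) = 10.602 N/mm
F = k·δ = 10.602 × 23 = 243.84 N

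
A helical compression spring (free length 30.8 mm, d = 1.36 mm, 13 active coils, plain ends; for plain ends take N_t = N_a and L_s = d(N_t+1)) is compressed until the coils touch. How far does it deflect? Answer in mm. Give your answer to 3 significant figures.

11.8 mm

N_t = 13; L_s = 1.36·14 = 19.04 mm
δ_solid = L₀ − L_s = 30.8 − 19.04 = 11.76 mm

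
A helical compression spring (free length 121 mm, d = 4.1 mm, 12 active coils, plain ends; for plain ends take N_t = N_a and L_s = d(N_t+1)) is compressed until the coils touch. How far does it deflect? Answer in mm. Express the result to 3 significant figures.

N_t = 12; L_s = 4.1·13 = 53.3 mm
δ_solid = L₀ − L_s = 121 − 53.3 = 67.7 mm

67.7 mm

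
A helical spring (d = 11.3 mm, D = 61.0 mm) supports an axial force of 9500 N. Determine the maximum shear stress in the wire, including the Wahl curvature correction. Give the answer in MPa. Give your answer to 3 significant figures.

1310 MPa

Spring index C = D/d = 61.0/11.3 = 5.3982
K_W = (4C−1)/(4C−4) + 0.615/C = 20.593/17.593 + 0.1139 = 1.2844
τ₀ = 8FD/(πd³) = 8·9500·61.0/(π·11.3³) = 4.636e+06/4533 = 1022.7 MPa
τ_max = K·τ₀ = 1.2844 × 1022.7 = 1313.6 MPa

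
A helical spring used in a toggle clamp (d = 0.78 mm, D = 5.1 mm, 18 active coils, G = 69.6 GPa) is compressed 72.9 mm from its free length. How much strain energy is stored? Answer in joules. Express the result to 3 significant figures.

k = Gd⁴/(8D³N_a) = (69.6×10³)(0.78⁴)/(8·5.1³·18) = 1.3487 N/mm
U = ½kδ² = 0.5 × 1.3487 × 72.9² = 3583.8 N·mm = 3.5838 J

3.58 J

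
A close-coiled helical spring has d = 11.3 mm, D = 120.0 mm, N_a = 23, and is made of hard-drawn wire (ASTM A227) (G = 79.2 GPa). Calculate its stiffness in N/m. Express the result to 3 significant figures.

k = Gd⁴/(8D³N_a) = (79.2×10³ × 11.3⁴) / (8 × 120.0³ × 23)
  = 1.29134e+09 / 3.17952e+08 = 4.0614 N/mm = 4061.4 N/m

4060 N/m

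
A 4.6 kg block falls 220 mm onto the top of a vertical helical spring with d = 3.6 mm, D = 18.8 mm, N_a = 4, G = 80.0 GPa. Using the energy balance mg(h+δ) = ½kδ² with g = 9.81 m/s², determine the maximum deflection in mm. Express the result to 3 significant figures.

k = Gd⁴/(8D³N_a) = (80.0×10³)(3.6⁴)/(8·18.8³·4) = 63.194 N/mm
W = mg = 4.6 × 9.81 = 45.126 N
½kδ² − Wδ − Wh = 0 → δ = (W + √(W² + 2kWh))/k
δ = (45.126 + √(2036.4 + 1.25475e+06))/63.194 = (45.126 + 1121.1)/63.194 = 18.454 mm

18.5 mm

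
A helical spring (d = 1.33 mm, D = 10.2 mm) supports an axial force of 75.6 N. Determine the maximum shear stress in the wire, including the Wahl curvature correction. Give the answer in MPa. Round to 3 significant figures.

Spring index C = D/d = 10.2/1.33 = 7.6692
K_W = (4C−1)/(4C−4) + 0.615/C = 29.677/26.677 + 0.0802 = 1.1926
τ₀ = 8FD/(πd³) = 8·75.6·10.2/(π·1.33³) = 6168.96/7.391 = 834.66 MPa
τ_max = K·τ₀ = 1.1926 × 834.66 = 995.45 MPa

995 MPa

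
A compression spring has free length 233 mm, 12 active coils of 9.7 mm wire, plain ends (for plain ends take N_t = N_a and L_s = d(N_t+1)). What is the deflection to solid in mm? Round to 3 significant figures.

N_t = 12; L_s = 9.7·13 = 126.1 mm
δ_solid = L₀ − L_s = 233 − 126.1 = 106.9 mm

107 mm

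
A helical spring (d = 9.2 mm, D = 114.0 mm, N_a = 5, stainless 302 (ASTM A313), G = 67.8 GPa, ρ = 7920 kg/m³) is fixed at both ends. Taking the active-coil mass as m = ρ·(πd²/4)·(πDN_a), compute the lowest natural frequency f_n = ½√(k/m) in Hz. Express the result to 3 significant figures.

46.6 Hz

k = Gd⁴/(8D³N_a) = (67.8×10³)(9.2⁴)/(8·114.0³·5) = 8.1961 N/mm = 8196.1 N/m
Wire length L = πDN_a = π·114.0·5 = 1790.7 mm
m = ρ·(πd²/4)·L = 7920 × 66.476×10⁻⁶ m² × 1.7907 m = 0.94279 kg
f_n = ½√(k/m) = 0.5·√(8196.1/0.94279) = 0.5·√(8693.4) = 46.619 Hz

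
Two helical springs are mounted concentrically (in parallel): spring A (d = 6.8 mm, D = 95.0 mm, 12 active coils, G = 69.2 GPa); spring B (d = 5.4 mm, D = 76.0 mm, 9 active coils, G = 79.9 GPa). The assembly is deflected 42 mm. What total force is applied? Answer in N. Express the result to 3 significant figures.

k_A = Gd⁴/(8D³N_a) = (69.2×10³)(6.8⁴)/(8·95.0³·12) = 1.7976 N/mm
k_B = Gd⁴/(8D³N_a) = (79.9×10³)(5.4⁴)/(8·76.0³·9) = 2.1496 N/mm
Parallel: k_eq = 1.7976 + 2.1496 = 3.9472 N/mm
F = k_eq·δ = 3.9472·42 = 165.78 N

166 N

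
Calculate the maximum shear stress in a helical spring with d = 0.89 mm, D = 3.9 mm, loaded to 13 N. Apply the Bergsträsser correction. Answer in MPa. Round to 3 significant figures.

Spring index C = D/d = 3.9/0.89 = 4.3820
K_B = (4C+2)/(4C−3) = 19.528/14.528 = 1.3442
τ₀ = 8FD/(πd³) = 8·13·3.9/(π·0.89³) = 405.6/2.2147 = 183.14 MPa
τ_max = K·τ₀ = 1.3442 × 183.14 = 246.17 MPa

246 MPa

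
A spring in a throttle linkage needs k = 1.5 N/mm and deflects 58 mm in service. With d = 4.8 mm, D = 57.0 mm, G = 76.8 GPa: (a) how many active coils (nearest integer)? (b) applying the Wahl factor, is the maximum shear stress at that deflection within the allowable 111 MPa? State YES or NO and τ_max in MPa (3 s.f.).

N_a = Gd⁴/(8D³k) = (76.8×10³)(4.8⁴)/(8·57.0³·1.5) = 18.35 → N_a = 18
Actual rate k = Gd⁴/(8D³·18) = 1.5288 N/mm
Working load F = kδ = 1.5288·58 = 88.668 N
C = 57.0/4.8 = 11.8750; K_W = (4C−1)/(4C−4)+0.615/C = 1.1208
τ_max = K_W·8FD/(πd³) = 1.1208·116.37 = 130.43 MPa
τ_max > 111 MPa → exceeds allowable

(a) 18 coils; (b) NO, τ_max = 130 MPa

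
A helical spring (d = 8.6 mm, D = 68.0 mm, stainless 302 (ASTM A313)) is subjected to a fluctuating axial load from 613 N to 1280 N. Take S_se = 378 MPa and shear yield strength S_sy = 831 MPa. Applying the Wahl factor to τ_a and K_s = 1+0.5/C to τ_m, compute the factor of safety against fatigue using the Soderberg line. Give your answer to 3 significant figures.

1.63

C = D/d = 68.0/8.6 = 7.9070; K_W = (4C−1)/(4C−4)+0.615/C = 1.1864; K_s = 1+0.5/C = 1.0632
F_a = (F_max−F_min)/2 = 333.5 N; F_m = (F_max+F_min)/2 = 946.5 N
τ_a = K_W·8F_aD/(πd³) = 1.1864 × 90.792 = 107.71 MPa
τ_m = K_s·8F_mD/(πd³) = 1.0632 × 257.68 = 273.97 MPa
Soderberg: 1/n_f = τ_a/S_se + τ_m/S_sy = 107.71/378 + 273.97/831 = 0.28495 + 0.32969 = 0.61464
n_f = 1/0.61464 = 1.627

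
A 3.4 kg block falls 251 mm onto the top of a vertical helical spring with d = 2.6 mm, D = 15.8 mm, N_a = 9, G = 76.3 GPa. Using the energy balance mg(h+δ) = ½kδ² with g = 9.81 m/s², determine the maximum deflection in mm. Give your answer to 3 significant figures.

k = Gd⁴/(8D³N_a) = (76.3×10³)(2.6⁴)/(8·15.8³·9) = 12.278 N/mm
W = mg = 3.4 × 9.81 = 33.354 N
½kδ² − Wδ − Wh = 0 → δ = (W + √(W² + 2kWh))/k
δ = (33.354 + √(1112.5 + 205573))/12.278 = (33.354 + 454.63)/12.278 = 39.746 mm

39.7 mm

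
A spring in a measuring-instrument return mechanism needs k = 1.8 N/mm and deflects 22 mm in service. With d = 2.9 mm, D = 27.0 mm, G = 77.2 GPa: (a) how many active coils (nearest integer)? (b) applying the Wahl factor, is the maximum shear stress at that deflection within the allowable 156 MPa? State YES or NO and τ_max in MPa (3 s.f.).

N_a = Gd⁴/(8D³k) = (77.2×10³)(2.9⁴)/(8·27.0³·1.8) = 19.26 → N_a = 19
Actual rate k = Gd⁴/(8D³·19) = 1.825 N/mm
Working load F = kδ = 1.825·22 = 40.151 N
C = 27.0/2.9 = 9.3103; K_W = (4C−1)/(4C−4)+0.615/C = 1.1563
τ_max = K_W·8FD/(πd³) = 1.1563·113.19 = 130.88 MPa
τ_max ≤ 156 MPa → acceptable

(a) 19 coils; (b) YES, τ_max = 131 MPa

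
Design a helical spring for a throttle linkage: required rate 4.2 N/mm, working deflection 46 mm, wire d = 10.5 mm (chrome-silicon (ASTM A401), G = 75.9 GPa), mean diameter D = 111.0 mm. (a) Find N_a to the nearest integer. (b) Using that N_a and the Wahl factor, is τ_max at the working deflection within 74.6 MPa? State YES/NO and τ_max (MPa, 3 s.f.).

(a) 20 coils; (b) YES, τ_max = 53.8 MPa

N_a = Gd⁴/(8D³k) = (75.9×10³)(10.5⁴)/(8·111.0³·4.2) = 20.08 → N_a = 20
Actual rate k = Gd⁴/(8D³·20) = 4.2161 N/mm
Working load F = kδ = 4.2161·46 = 193.94 N
C = 111.0/10.5 = 10.5714; K_W = (4C−1)/(4C−4)+0.615/C = 1.1365
τ_max = K_W·8FD/(πd³) = 1.1365·47.355 = 53.82 MPa
τ_max ≤ 74.6 MPa → acceptable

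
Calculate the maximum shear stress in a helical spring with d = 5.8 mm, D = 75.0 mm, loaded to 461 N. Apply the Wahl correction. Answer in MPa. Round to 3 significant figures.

501 MPa

Spring index C = D/d = 75.0/5.8 = 12.9310
K_W = (4C−1)/(4C−4) + 0.615/C = 50.724/47.724 + 0.0476 = 1.1104
τ₀ = 8FD/(πd³) = 8·461·75.0/(π·5.8³) = 276600/612.96 = 451.25 MPa
τ_max = K·τ₀ = 1.1104 × 451.25 = 501.08 MPa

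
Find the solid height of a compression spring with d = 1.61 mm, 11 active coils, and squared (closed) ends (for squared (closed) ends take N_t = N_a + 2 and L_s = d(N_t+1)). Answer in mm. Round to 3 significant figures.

squared (closed) ends: N_t = N_a + 2 = 11 + 2 = 13
L_s = d·(N_t+1) = 1.61 × 14 = 22.54 mm

22.5 mm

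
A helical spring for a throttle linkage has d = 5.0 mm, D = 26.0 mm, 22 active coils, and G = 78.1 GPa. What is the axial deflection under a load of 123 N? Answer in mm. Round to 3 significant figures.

7.79 mm

k = Gd⁴/(8D³N_a) = (78.1×10³)(5.0⁴)/(8·26.0³·22) = 15.78 N/mm
δ = F/k = 123 / 15.78 = 7.7948 mm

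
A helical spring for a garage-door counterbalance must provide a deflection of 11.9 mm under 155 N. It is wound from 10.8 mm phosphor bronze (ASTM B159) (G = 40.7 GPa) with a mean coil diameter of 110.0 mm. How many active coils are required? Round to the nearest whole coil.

4

Required rate k = F/δ = 155/11.9 = 13.025 N/mm
N_a = Gd⁴/(8D³k) = (40.7×10³ × 10.8⁴)/(8 × 110.0³ × 13.025)
    = 5.53719e+08 / 1.38692e+08 = 3.992 → 4 coils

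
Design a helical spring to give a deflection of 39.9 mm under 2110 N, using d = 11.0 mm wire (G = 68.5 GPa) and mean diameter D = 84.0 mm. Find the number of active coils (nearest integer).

4

Required rate k = F/δ = 2110/39.9 = 52.882 N/mm
N_a = Gd⁴/(8D³k) = (68.5×10³ × 11.0⁴)/(8 × 84.0³ × 52.882)
    = 1.00291e+09 / 2.50748e+08 = 4 → 4 coils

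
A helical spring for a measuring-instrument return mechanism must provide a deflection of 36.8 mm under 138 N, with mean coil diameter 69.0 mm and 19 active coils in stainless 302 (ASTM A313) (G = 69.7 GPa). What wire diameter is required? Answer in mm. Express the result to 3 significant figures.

Required rate k = F/δ = 138/36.8 = 3.75 N/mm
d = (8D³N_a·k / G)^(1/4) = (8·69.0³·19·3.75 / (69.7×10³))^0.25
  = (2686.5)^0.25 = 7.1994 mm

7.20 mm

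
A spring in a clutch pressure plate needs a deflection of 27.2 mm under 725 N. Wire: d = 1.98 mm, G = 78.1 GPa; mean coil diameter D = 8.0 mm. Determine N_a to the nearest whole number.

Required rate k = F/δ = 725/27.2 = 26.654 N/mm
N_a = Gd⁴/(8D³k) = (78.1×10³ × 1.98⁴)/(8 × 8.0³ × 26.654)
    = 1.20036e+06 / 109176 = 10.99 → 11 coils

11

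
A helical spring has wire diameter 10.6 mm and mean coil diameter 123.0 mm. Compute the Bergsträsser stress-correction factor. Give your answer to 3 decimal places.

1.115

C = D/d = 123.0/10.6 = 11.6038
K_B = (4C+2)/(4C−3) = 48.415/43.415 = 1.1152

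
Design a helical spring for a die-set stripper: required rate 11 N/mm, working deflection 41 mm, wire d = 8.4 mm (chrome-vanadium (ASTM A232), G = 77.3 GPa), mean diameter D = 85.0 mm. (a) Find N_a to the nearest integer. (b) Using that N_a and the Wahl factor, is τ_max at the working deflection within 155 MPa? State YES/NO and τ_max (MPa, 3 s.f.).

(a) 7 coils; (b) NO, τ_max = 192 MPa

N_a = Gd⁴/(8D³k) = (77.3×10³)(8.4⁴)/(8·85.0³·11) = 7.121 → N_a = 7
Actual rate k = Gd⁴/(8D³·7) = 11.191 N/mm
Working load F = kδ = 11.191·41 = 458.81 N
C = 85.0/8.4 = 10.1190; K_W = (4C−1)/(4C−4)+0.615/C = 1.1430
τ_max = K_W·8FD/(πd³) = 1.1430·167.55 = 191.52 MPa
τ_max > 155 MPa → exceeds allowable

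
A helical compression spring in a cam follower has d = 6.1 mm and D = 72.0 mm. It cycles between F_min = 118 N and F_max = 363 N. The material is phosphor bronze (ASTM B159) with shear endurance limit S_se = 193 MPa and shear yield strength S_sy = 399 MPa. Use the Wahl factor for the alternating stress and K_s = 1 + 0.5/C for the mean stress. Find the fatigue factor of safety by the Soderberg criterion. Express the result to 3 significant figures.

C = D/d = 72.0/6.1 = 11.8033; K_W = (4C−1)/(4C−4)+0.615/C = 1.1215; K_s = 1+0.5/C = 1.0424
F_a = (F_max−F_min)/2 = 122.5 N; F_m = (F_max+F_min)/2 = 240.5 N
τ_a = K_W·8F_aD/(πd³) = 1.1215 × 98.951 = 110.98 MPa
τ_m = K_s·8F_mD/(πd³) = 1.0424 × 194.27 = 202.5 MPa
Soderberg: 1/n_f = τ_a/S_se + τ_m/S_sy = 110.98/193 + 202.5/399 = 0.57501 + 0.50751 = 1.0825
n_f = 1/1.0825 = 0.9238

0.924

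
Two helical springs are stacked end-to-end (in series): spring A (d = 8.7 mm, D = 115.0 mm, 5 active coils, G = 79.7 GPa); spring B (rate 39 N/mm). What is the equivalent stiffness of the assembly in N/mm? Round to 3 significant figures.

6.29 N/mm

k_A = Gd⁴/(8D³N_a) = (79.7×10³)(8.7⁴)/(8·115.0³·5) = 7.5055 N/mm
Series: 1/k_eq = 1/7.5055 + 1/39 = 0.15888; k_eq = 6.2942 N/mm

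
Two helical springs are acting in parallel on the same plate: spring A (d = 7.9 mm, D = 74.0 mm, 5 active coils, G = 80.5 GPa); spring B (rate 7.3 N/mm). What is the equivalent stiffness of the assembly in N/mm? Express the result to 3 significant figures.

k_A = Gd⁴/(8D³N_a) = (80.5×10³)(7.9⁴)/(8·74.0³·5) = 19.344 N/mm
Parallel: k_eq = 19.344 + 7.3 = 26.644 N/mm

26.6 N/mm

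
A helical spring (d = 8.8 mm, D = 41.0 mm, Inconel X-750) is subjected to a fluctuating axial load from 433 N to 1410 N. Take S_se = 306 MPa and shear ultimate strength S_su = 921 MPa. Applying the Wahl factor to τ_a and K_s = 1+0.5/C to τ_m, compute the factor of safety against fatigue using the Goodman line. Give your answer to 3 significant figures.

C = D/d = 41.0/8.8 = 4.6591; K_W = (4C−1)/(4C−4)+0.615/C = 1.3370; K_s = 1+0.5/C = 1.1073
F_a = (F_max−F_min)/2 = 488.5 N; F_m = (F_max+F_min)/2 = 921.5 N
τ_a = K_W·8F_aD/(πd³) = 1.3370 × 74.841 = 100.06 MPa
τ_m = K_s·8F_mD/(πd³) = 1.1073 × 141.18 = 156.33 MPa
Goodman: 1/n_f = τ_a/S_se + τ_m/S_su = 100.06/306 + 156.33/921 = 0.32699 + 0.16974 = 0.49673
n_f = 1/0.49673 = 2.013

2.01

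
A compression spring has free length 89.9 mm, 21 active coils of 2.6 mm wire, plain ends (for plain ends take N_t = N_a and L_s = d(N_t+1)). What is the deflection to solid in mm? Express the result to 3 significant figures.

N_t = 21; L_s = 2.6·22 = 57.2 mm
δ_solid = L₀ − L_s = 89.9 − 57.2 = 32.7 mm

32.7 mm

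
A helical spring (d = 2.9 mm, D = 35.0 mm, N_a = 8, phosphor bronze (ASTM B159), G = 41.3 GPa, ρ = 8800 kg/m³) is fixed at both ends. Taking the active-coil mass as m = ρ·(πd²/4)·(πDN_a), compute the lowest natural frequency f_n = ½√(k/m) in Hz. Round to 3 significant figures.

72.1 Hz

k = Gd⁴/(8D³N_a) = (41.3×10³)(2.9⁴)/(8·35.0³·8) = 1.0645 N/mm = 1064.5 N/m
Wire length L = πDN_a = π·35.0·8 = 879.65 mm
m = ρ·(πd²/4)·L = 8800 × 6.6052×10⁻⁶ m² × 0.87965 m = 0.05113 kg
f_n = ½√(k/m) = 0.5·√(1064.5/0.05113) = 0.5·√(20820) = 72.146 Hz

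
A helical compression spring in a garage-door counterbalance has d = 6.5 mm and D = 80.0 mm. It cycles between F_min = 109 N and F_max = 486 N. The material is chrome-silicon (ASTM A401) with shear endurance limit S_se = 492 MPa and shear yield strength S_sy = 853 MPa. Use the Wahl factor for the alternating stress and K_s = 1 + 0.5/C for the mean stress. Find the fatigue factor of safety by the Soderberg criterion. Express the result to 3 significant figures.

C = D/d = 80.0/6.5 = 12.3077; K_W = (4C−1)/(4C−4)+0.615/C = 1.1163; K_s = 1+0.5/C = 1.0406
F_a = (F_max−F_min)/2 = 188.5 N; F_m = (F_max+F_min)/2 = 297.5 N
τ_a = K_W·8F_aD/(πd³) = 1.1163 × 139.83 = 156.09 MPa
τ_m = K_s·8F_mD/(πd³) = 1.0406 × 220.69 = 229.65 MPa
Soderberg: 1/n_f = τ_a/S_se + τ_m/S_sy = 156.09/492 + 229.65/853 = 0.31726 + 0.26923 = 0.58649
n_f = 1/0.58649 = 1.705

1.71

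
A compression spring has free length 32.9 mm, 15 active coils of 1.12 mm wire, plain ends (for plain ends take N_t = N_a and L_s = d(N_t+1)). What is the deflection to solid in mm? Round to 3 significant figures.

15.0 mm

N_t = 15; L_s = 1.12·16 = 17.92 mm
δ_solid = L₀ − L_s = 32.9 − 17.92 = 14.98 mm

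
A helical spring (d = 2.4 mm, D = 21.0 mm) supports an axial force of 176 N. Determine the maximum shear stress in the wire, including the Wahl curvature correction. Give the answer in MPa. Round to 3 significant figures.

Spring index C = D/d = 21.0/2.4 = 8.7500
K_W = (4C−1)/(4C−4) + 0.615/C = 34.000/31.000 + 0.0703 = 1.1671
τ₀ = 8FD/(πd³) = 8·176·21.0/(π·2.4³) = 29568/43.429 = 680.83 MPa
τ_max = K·τ₀ = 1.1671 × 680.83 = 794.57 MPa

795 MPa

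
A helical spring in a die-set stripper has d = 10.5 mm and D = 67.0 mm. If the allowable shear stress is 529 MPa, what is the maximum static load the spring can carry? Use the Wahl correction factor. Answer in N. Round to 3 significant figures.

C = D/d = 67.0/10.5 = 6.3810
K_W = (4C−1)/(4C−4) + 0.615/C = 24.524/21.524 + 0.0964 = 1.2358
τ_max = K·8FD/(πd³) → F_max = τ_allow·πd³/(8DK)
F_max = 529·π·10.5³/(8·67.0·1.2358) = 1.9239e+06/662.37 = 2904.5 N

2900 N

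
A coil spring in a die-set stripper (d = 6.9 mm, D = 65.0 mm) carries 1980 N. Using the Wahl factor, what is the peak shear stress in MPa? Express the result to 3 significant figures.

1150 MPa

Spring index C = D/d = 65.0/6.9 = 9.4203
K_W = (4C−1)/(4C−4) + 0.615/C = 36.681/33.681 + 0.0653 = 1.1544
τ₀ = 8FD/(πd³) = 8·1980·65.0/(π·6.9³) = 1.0296e+06/1032 = 997.63 MPa
τ_max = K·τ₀ = 1.1544 × 997.63 = 1151.6 MPa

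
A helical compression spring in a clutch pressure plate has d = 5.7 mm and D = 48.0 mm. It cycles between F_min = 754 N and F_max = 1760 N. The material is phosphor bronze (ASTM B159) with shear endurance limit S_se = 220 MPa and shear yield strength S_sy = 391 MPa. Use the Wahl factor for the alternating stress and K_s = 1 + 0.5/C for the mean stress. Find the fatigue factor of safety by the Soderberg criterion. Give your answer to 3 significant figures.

C = D/d = 48.0/5.7 = 8.4211; K_W = (4C−1)/(4C−4)+0.615/C = 1.1741; K_s = 1+0.5/C = 1.0594
F_a = (F_max−F_min)/2 = 503 N; F_m = (F_max+F_min)/2 = 1257 N
τ_a = K_W·8F_aD/(πd³) = 1.1741 × 331.99 = 389.79 MPa
τ_m = K_s·8F_mD/(πd³) = 1.0594 × 829.64 = 878.9 MPa
Soderberg: 1/n_f = τ_a/S_se + τ_m/S_sy = 389.79/220 + 878.9/391 = 1.77176 + 2.24784 = 4.0196
n_f = 1/4.0196 = 0.2488

0.249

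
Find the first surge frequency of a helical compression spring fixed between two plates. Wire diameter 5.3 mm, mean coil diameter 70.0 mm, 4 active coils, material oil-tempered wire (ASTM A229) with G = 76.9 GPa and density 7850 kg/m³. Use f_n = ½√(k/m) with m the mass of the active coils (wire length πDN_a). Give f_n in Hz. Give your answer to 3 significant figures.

k = Gd⁴/(8D³N_a) = (76.9×10³)(5.3⁴)/(8·70.0³·4) = 5.5282 N/mm = 5528.2 N/m
Wire length L = πDN_a = π·70.0·4 = 879.65 mm
m = ρ·(πd²/4)·L = 7850 × 22.062×10⁻⁶ m² × 0.87965 m = 0.15234 kg
f_n = ½√(k/m) = 0.5·√(5528.2/0.15234) = 0.5·√(36288) = 95.247 Hz

95.2 Hz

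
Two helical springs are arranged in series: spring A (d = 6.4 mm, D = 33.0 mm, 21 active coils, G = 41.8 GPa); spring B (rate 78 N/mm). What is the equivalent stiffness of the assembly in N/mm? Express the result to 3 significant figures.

10.1 N/mm

k_A = Gd⁴/(8D³N_a) = (41.8×10³)(6.4⁴)/(8·33.0³·21) = 11.616 N/mm
Series: 1/k_eq = 1/11.616 + 1/78 = 0.098911; k_eq = 10.11 N/mm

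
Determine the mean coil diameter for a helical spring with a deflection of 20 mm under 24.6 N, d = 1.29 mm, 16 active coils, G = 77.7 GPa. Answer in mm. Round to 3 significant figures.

11.1 mm

Required rate k = F/δ = 24.6/20 = 1.23 N/mm
D = (Gd⁴/(8N_a·k))^(1/3) = (77.7×10³·1.29⁴/(8·16·1.23))^(1/3)
  = (1366.67)^(1/3) = 11.0974 mm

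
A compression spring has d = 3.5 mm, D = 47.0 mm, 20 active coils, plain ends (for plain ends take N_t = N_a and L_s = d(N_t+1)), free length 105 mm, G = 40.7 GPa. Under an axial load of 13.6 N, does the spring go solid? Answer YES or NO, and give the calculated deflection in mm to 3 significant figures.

k = Gd⁴/(8D³N_a) = (40.7×10³)(3.5⁴)/(8·47.0³·20) = 0.36767 N/mm
N_t = 20; L_s = 3.5·21 = 73.5 mm; δ_solid = L₀ − L_s = 105 − 73.5 = 31.5 mm
δ = F/k = 13.6/0.36767 = 36.99 mm
δ ≥ δ_solid → spring goes solid

YES, δ = 37.0 mm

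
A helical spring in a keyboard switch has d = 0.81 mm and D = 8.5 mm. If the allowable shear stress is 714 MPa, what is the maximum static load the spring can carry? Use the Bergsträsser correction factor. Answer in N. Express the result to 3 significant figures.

15.5 N

C = D/d = 8.5/0.81 = 10.4938
K_B = (4C+2)/(4C−3) = 43.975/38.975 = 1.1283
τ_max = K·8FD/(πd³) → F_max = τ_allow·πd³/(8DK)
F_max = 714·π·0.81³/(8·8.5·1.1283) = 1192.1/76.723 = 15.537 N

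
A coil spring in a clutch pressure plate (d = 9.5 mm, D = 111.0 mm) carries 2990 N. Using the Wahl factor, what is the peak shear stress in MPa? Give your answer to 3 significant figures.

Spring index C = D/d = 111.0/9.5 = 11.6842
K_W = (4C−1)/(4C−4) + 0.615/C = 45.737/42.737 + 0.0526 = 1.1228
τ₀ = 8FD/(πd³) = 8·2990·111.0/(π·9.5³) = 2.65512e+06/2693.5 = 985.74 MPa
τ_max = K·τ₀ = 1.1228 × 985.74 = 1106.8 MPa

1110 MPa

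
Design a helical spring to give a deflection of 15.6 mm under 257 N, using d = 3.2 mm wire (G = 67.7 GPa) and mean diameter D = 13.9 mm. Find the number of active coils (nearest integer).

20

Required rate k = F/δ = 257/15.6 = 16.474 N/mm
N_a = Gd⁴/(8D³k) = (67.7×10³ × 3.2⁴)/(8 × 13.9³ × 16.474)
    = 7.09886e+06 / 353951 = 20.06 → 20 coils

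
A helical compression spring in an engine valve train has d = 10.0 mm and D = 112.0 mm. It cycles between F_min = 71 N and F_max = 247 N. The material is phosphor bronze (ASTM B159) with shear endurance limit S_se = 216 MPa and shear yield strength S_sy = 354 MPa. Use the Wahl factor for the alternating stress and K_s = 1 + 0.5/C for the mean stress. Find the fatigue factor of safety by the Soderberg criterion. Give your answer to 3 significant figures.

3.77

C = D/d = 112.0/10.0 = 11.2000; K_W = (4C−1)/(4C−4)+0.615/C = 1.1284; K_s = 1+0.5/C = 1.0446
F_a = (F_max−F_min)/2 = 88 N; F_m = (F_max+F_min)/2 = 159 N
τ_a = K_W·8F_aD/(πd³) = 1.1284 × 25.098 = 28.322 MPa
τ_m = K_s·8F_mD/(πd³) = 1.0446 × 45.348 = 47.372 MPa
Soderberg: 1/n_f = τ_a/S_se + τ_m/S_sy = 28.322/216 + 47.372/354 = 0.13112 + 0.13382 = 0.26494
n_f = 1/0.26494 = 3.774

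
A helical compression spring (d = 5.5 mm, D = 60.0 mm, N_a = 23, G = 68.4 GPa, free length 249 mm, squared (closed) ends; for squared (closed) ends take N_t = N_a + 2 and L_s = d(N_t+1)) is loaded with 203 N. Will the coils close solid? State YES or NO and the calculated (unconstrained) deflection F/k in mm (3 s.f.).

YES, δ = 129 mm

k = Gd⁴/(8D³N_a) = (68.4×10³)(5.5⁴)/(8·60.0³·23) = 1.5748 N/mm
N_t = 25; L_s = 5.5·26 = 143 mm; δ_solid = L₀ − L_s = 249 − 143 = 106 mm
δ = F/k = 203/1.5748 = 128.9 mm
δ ≥ δ_solid → spring goes solid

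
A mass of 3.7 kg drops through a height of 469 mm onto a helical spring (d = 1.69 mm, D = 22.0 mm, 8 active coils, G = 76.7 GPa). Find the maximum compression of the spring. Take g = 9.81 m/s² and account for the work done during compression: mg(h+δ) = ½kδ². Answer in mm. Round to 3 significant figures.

236 mm

k = Gd⁴/(8D³N_a) = (76.7×10³)(1.69⁴)/(8·22.0³·8) = 0.91811 N/mm
W = mg = 3.7 × 9.81 = 36.297 N
½kδ² − Wδ − Wh = 0 → δ = (W + √(W² + 2kWh))/k
δ = (36.297 + √(1317.5 + 31258.5))/0.91811 = (36.297 + 180.49)/0.91811 = 236.12 mm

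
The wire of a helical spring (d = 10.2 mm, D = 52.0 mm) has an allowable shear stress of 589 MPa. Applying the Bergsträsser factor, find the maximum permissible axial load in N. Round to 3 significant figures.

C = D/d = 52.0/10.2 = 5.0980
K_B = (4C+2)/(4C−3) = 22.392/17.392 = 1.2875
τ_max = K·8FD/(πd³) → F_max = τ_allow·πd³/(8DK)
F_max = 589·π·10.2³/(8·52.0·1.2875) = 1.9637e+06/535.59 = 3666.3 N

3670 N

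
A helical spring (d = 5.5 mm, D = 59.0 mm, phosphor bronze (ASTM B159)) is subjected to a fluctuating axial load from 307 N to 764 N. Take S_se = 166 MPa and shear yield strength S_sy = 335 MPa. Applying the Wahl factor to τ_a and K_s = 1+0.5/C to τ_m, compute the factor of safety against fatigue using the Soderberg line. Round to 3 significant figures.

0.342

C = D/d = 59.0/5.5 = 10.7273; K_W = (4C−1)/(4C−4)+0.615/C = 1.1344; K_s = 1+0.5/C = 1.0466
F_a = (F_max−F_min)/2 = 228.5 N; F_m = (F_max+F_min)/2 = 535.5 N
τ_a = K_W·8F_aD/(πd³) = 1.1344 × 206.34 = 234.08 MPa
τ_m = K_s·8F_mD/(πd³) = 1.0466 × 483.57 = 506.11 MPa
Soderberg: 1/n_f = τ_a/S_se + τ_m/S_sy = 234.08/166 + 506.11/335 = 1.41014 + 1.51079 = 2.9209
n_f = 1/2.9209 = 0.3424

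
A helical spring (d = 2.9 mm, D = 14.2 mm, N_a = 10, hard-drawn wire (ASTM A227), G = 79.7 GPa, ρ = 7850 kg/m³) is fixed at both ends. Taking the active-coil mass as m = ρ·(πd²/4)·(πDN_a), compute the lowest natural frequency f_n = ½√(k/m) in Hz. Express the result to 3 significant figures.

516 Hz

k = Gd⁴/(8D³N_a) = (79.7×10³)(2.9⁴)/(8·14.2³·10) = 24.609 N/mm = 24609 N/m
Wire length L = πDN_a = π·14.2·10 = 446.11 mm
m = ρ·(πd²/4)·L = 7850 × 6.6052×10⁻⁶ m² × 0.44611 m = 0.023131 kg
f_n = ½√(k/m) = 0.5·√(24609/0.023131) = 0.5·√(1.0639e+06) = 515.73 Hz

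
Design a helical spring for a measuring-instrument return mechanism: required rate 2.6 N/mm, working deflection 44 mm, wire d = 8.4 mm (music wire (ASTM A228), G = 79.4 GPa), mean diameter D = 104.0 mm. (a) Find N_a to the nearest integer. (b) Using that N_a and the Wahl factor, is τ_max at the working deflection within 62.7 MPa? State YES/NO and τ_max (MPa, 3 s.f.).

(a) 17 coils; (b) YES, τ_max = 56.7 MPa

N_a = Gd⁴/(8D³k) = (79.4×10³)(8.4⁴)/(8·104.0³·2.6) = 16.9 → N_a = 17
Actual rate k = Gd⁴/(8D³·17) = 2.584 N/mm
Working load F = kδ = 2.584·44 = 113.7 N
C = 104.0/8.4 = 12.3810; K_W = (4C−1)/(4C−4)+0.615/C = 1.1156
τ_max = K_W·8FD/(πd³) = 1.1156·50.803 = 56.674 MPa
τ_max ≤ 62.7 MPa → acceptable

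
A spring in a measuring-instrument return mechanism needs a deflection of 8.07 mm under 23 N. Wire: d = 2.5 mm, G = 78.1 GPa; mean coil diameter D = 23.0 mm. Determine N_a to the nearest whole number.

11

Required rate k = F/δ = 23/8.07 = 2.8501 N/mm
N_a = Gd⁴/(8D³k) = (78.1×10³ × 2.5⁴)/(8 × 23.0³ × 2.8501)
    = 3.05078e+06 / 277414 = 11 → 11 coils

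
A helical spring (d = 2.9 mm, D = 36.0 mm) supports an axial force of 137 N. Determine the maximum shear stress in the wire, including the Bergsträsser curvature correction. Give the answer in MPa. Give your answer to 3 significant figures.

570 MPa

Spring index C = D/d = 36.0/2.9 = 12.4138
K_B = (4C+2)/(4C−3) = 51.655/46.655 = 1.1072
τ₀ = 8FD/(πd³) = 8·137·36.0/(π·2.9³) = 39456/76.62 = 514.95 MPa
τ_max = K·τ₀ = 1.1072 × 514.95 = 570.14 MPa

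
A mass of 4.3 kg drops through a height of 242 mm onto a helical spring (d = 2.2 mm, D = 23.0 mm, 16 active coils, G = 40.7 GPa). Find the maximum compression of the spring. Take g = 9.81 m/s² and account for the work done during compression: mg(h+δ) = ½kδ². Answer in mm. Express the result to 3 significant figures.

264 mm

k = Gd⁴/(8D³N_a) = (40.7×10³)(2.2⁴)/(8·23.0³·16) = 0.6122 N/mm
W = mg = 4.3 × 9.81 = 42.183 N
½kδ² − Wδ − Wh = 0 → δ = (W + √(W² + 2kWh))/k
δ = (42.183 + √(1779.4 + 12499))/0.6122 = (42.183 + 119.49)/0.6122 = 264.09 mm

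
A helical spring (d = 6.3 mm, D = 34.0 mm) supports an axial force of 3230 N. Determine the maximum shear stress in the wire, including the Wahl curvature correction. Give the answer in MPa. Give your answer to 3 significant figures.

1440 MPa

Spring index C = D/d = 34.0/6.3 = 5.3968
K_W = (4C−1)/(4C−4) + 0.615/C = 20.587/17.587 + 0.1140 = 1.2845
τ₀ = 8FD/(πd³) = 8·3230·34.0/(π·6.3³) = 878560/785.55 = 1118.4 MPa
τ_max = K·τ₀ = 1.2845 × 1118.4 = 1436.6 MPa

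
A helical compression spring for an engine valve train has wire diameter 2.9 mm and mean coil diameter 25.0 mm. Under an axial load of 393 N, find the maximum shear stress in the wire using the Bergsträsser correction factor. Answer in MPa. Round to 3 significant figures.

1190 MPa

Spring index C = D/d = 25.0/2.9 = 8.6207
K_B = (4C+2)/(4C−3) = 36.483/31.483 = 1.1588
τ₀ = 8FD/(πd³) = 8·393·25.0/(π·2.9³) = 78600/76.62 = 1025.8 MPa
τ_max = K·τ₀ = 1.1588 × 1025.8 = 1188.8 MPa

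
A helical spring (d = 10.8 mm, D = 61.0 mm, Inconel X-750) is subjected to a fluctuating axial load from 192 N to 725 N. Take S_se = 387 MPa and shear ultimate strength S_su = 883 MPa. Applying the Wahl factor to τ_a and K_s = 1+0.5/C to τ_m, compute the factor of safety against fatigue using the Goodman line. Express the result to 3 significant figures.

C = D/d = 61.0/10.8 = 5.6481; K_W = (4C−1)/(4C−4)+0.615/C = 1.2702; K_s = 1+0.5/C = 1.0885
F_a = (F_max−F_min)/2 = 266.5 N; F_m = (F_max+F_min)/2 = 458.5 N
τ_a = K_W·8F_aD/(πd³) = 1.2702 × 32.862 = 41.743 MPa
τ_m = K_s·8F_mD/(πd³) = 1.0885 × 56.538 = 61.543 MPa
Goodman: 1/n_f = τ_a/S_se + τ_m/S_su = 41.743/387 + 61.543/883 = 0.10786 + 0.06970 = 0.17756
n_f = 1/0.17756 = 5.632

5.63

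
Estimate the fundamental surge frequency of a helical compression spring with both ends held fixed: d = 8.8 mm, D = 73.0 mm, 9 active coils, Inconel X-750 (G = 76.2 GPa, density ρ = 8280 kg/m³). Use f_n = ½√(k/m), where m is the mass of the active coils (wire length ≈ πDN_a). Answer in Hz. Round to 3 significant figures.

k = Gd⁴/(8D³N_a) = (76.2×10³)(8.8⁴)/(8·73.0³·9) = 16.315 N/mm = 16315 N/m
Wire length L = πDN_a = π·73.0·9 = 2064 mm
m = ρ·(πd²/4)·L = 8280 × 60.821×10⁻⁶ m² × 2.064 m = 1.0394 kg
f_n = ½√(k/m) = 0.5·√(16315/1.0394) = 0.5·√(15696) = 62.641 Hz

62.6 Hz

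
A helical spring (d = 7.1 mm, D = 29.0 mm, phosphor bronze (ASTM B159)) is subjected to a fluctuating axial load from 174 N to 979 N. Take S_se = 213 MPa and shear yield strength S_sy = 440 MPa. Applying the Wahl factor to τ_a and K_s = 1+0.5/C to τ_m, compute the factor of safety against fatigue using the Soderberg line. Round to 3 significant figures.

C = D/d = 29.0/7.1 = 4.0845; K_W = (4C−1)/(4C−4)+0.615/C = 1.3937; K_s = 1+0.5/C = 1.1224
F_a = (F_max−F_min)/2 = 402.5 N; F_m = (F_max+F_min)/2 = 576.5 N
τ_a = K_W·8F_aD/(πd³) = 1.3937 × 83.048 = 115.75 MPa
τ_m = K_s·8F_mD/(πd³) = 1.1224 × 118.95 = 133.51 MPa
Soderberg: 1/n_f = τ_a/S_se + τ_m/S_sy = 115.75/213 + 133.51/440 = 0.54341 + 0.30343 = 0.84684
n_f = 1/0.84684 = 1.181

1.18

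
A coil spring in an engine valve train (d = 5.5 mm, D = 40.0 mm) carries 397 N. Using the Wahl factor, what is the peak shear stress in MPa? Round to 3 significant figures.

Spring index C = D/d = 40.0/5.5 = 7.2727
K_W = (4C−1)/(4C−4) + 0.615/C = 28.091/25.091 + 0.0846 = 1.2041
τ₀ = 8FD/(πd³) = 8·397·40.0/(π·5.5³) = 127040/522.68 = 243.05 MPa
τ_max = K·τ₀ = 1.2041 × 243.05 = 292.67 MPa

293 MPa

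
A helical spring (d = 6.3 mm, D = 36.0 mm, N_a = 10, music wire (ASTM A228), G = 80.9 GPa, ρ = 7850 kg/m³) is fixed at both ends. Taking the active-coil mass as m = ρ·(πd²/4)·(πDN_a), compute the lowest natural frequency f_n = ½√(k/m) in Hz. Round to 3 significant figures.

176 Hz

k = Gd⁴/(8D³N_a) = (80.9×10³)(6.3⁴)/(8·36.0³·10) = 34.144 N/mm = 34144 N/m
Wire length L = πDN_a = π·36.0·10 = 1131 mm
m = ρ·(πd²/4)·L = 7850 × 31.172×10⁻⁶ m² × 1.131 m = 0.27675 kg
f_n = ½√(k/m) = 0.5·√(34144/0.27675) = 0.5·√(1.2337e+05) = 175.62 Hz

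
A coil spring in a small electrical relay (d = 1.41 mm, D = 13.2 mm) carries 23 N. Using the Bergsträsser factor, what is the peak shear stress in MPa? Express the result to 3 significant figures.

316 MPa

Spring index C = D/d = 13.2/1.41 = 9.3617
K_B = (4C+2)/(4C−3) = 39.447/34.447 = 1.1452
τ₀ = 8FD/(πd³) = 8·23·13.2/(π·1.41³) = 2428.8/8.8066 = 275.79 MPa
τ_max = K·τ₀ = 1.1452 × 275.79 = 315.83 MPa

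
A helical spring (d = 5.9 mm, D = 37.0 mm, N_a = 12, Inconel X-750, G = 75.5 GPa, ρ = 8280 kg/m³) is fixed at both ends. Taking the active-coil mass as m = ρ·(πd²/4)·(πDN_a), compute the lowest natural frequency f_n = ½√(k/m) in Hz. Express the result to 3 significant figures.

122 Hz

k = Gd⁴/(8D³N_a) = (75.5×10³)(5.9⁴)/(8·37.0³·12) = 18.814 N/mm = 18814 N/m
Wire length L = πDN_a = π·37.0·12 = 1394.9 mm
m = ρ·(πd²/4)·L = 8280 × 27.34×10⁻⁶ m² × 1.3949 m = 0.31576 kg
f_n = ½√(k/m) = 0.5·√(18814/0.31576) = 0.5·√(59583) = 122.05 Hz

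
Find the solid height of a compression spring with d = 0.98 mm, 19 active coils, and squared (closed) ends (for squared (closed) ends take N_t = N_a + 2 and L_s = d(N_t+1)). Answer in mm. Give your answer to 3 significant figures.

squared (closed) ends: N_t = N_a + 2 = 19 + 2 = 21
L_s = d·(N_t+1) = 0.98 × 22 = 21.56 mm

21.6 mm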